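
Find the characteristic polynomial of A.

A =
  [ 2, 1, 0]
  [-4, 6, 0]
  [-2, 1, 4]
x^3 - 12*x^2 + 48*x - 64

Expanding det(x·I − A) (e.g. by cofactor expansion or by noting that A is similar to its Jordan form J, which has the same characteristic polynomial as A) gives
  χ_A(x) = x^3 - 12*x^2 + 48*x - 64
which factors as (x - 4)^3. The eigenvalues (with algebraic multiplicities) are λ = 4 with multiplicity 3.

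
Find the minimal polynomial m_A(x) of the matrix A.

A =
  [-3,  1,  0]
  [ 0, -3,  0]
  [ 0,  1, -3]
x^2 + 6*x + 9

The characteristic polynomial is χ_A(x) = (x + 3)^3, so the eigenvalues are known. The minimal polynomial is
  m_A(x) = Π_λ (x − λ)^{k_λ}
where k_λ is the size of the *largest* Jordan block for λ (equivalently, the smallest k with (A − λI)^k v = 0 for every generalised eigenvector v of λ).

  λ = -3: largest Jordan block has size 2, contributing (x + 3)^2

So m_A(x) = (x + 3)^2 = x^2 + 6*x + 9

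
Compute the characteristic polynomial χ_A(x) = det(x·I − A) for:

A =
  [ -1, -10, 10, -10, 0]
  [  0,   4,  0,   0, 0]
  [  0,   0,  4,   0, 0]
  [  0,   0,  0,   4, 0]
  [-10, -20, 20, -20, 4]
x^5 - 15*x^4 + 80*x^3 - 160*x^2 + 256

Expanding det(x·I − A) (e.g. by cofactor expansion or by noting that A is similar to its Jordan form J, which has the same characteristic polynomial as A) gives
  χ_A(x) = x^5 - 15*x^4 + 80*x^3 - 160*x^2 + 256
which factors as (x - 4)^4*(x + 1). The eigenvalues (with algebraic multiplicities) are λ = -1 with multiplicity 1, λ = 4 with multiplicity 4.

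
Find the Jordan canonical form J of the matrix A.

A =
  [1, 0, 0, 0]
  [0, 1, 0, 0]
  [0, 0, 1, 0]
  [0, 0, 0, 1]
J_1(1) ⊕ J_1(1) ⊕ J_1(1) ⊕ J_1(1)

The characteristic polynomial is
  det(x·I − A) = x^4 - 4*x^3 + 6*x^2 - 4*x + 1 = (x - 1)^4

Eigenvalues and multiplicities (the geometric multiplicity of λ is n − rank(A − λI), which equals the number of Jordan blocks for λ):
  λ = 1: algebraic multiplicity = 4, geometric multiplicity = 4

Determining the block sizes for each eigenvalue:
  λ = 1: gm = am = 4, so every block has size 1 → block sizes [1, 1, 1, 1]

Assembling the blocks gives a Jordan form
J =
  [1, 0, 0, 0]
  [0, 1, 0, 0]
  [0, 0, 1, 0]
  [0, 0, 0, 1]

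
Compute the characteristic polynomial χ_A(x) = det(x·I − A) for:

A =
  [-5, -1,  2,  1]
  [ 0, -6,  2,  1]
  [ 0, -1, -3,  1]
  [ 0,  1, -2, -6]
x^4 + 20*x^3 + 150*x^2 + 500*x + 625

Expanding det(x·I − A) (e.g. by cofactor expansion or by noting that A is similar to its Jordan form J, which has the same characteristic polynomial as A) gives
  χ_A(x) = x^4 + 20*x^3 + 150*x^2 + 500*x + 625
which factors as (x + 5)^4. The eigenvalues (with algebraic multiplicities) are λ = -5 with multiplicity 4.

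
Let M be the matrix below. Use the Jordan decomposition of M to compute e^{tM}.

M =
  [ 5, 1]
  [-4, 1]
e^{tM} =
  [2*t*exp(3*t) + exp(3*t), t*exp(3*t)]
  [-4*t*exp(3*t), -2*t*exp(3*t) + exp(3*t)]

Strategy: write M = P · J · P⁻¹ where J is a Jordan canonical form, so e^{tM} = P · e^{tJ} · P⁻¹, and e^{tJ} can be computed block-by-block.

M has Jordan form
J =
  [3, 1]
  [0, 3]
(up to reordering of blocks).

Per-block formulas:
  For a 2×2 Jordan block J_2(3): exp(t · J_2(3)) = e^(3t)·(I + t·N), where N is the 2×2 nilpotent shift.

After assembling e^{tJ} and conjugating by P, we get:

e^{tM} =
  [2*t*exp(3*t) + exp(3*t), t*exp(3*t)]
  [-4*t*exp(3*t), -2*t*exp(3*t) + exp(3*t)]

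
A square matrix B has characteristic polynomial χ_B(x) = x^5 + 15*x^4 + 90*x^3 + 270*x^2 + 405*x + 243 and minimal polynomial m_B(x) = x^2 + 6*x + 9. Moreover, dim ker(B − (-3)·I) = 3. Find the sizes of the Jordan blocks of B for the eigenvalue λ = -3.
Block sizes for λ = -3: [2, 2, 1]

Step 1 — from the characteristic polynomial, algebraic multiplicity of λ = -3 is 5. From dim ker(B − (-3)·I) = 3, there are exactly 3 Jordan blocks for λ = -3.
Step 2 — from the minimal polynomial, the factor (x + 3)^2 tells us the largest block for λ = -3 has size 2.
Step 3 — with total size 5, 3 blocks, and largest block 2, the block sizes (in nonincreasing order) are [2, 2, 1].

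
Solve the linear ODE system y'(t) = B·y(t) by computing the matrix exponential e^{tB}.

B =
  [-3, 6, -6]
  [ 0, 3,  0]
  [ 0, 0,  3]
e^{tB} =
  [exp(-3*t), exp(3*t) - exp(-3*t), -exp(3*t) + exp(-3*t)]
  [0, exp(3*t), 0]
  [0, 0, exp(3*t)]

Strategy: write B = P · J · P⁻¹ where J is a Jordan canonical form, so e^{tB} = P · e^{tJ} · P⁻¹, and e^{tJ} can be computed block-by-block.

B has Jordan form
J =
  [-3, 0, 0]
  [ 0, 3, 0]
  [ 0, 0, 3]
(up to reordering of blocks).

Per-block formulas:
  For a 1×1 block at λ = -3: exp(t · [-3]) = [e^(-3t)].
  For a 1×1 block at λ = 3: exp(t · [3]) = [e^(3t)].

After assembling e^{tJ} and conjugating by P, we get:

e^{tB} =
  [exp(-3*t), exp(3*t) - exp(-3*t), -exp(3*t) + exp(-3*t)]
  [0, exp(3*t), 0]
  [0, 0, exp(3*t)]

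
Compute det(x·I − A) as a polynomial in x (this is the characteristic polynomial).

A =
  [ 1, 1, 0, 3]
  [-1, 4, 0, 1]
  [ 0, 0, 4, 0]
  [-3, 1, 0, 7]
x^4 - 16*x^3 + 96*x^2 - 256*x + 256

Expanding det(x·I − A) (e.g. by cofactor expansion or by noting that A is similar to its Jordan form J, which has the same characteristic polynomial as A) gives
  χ_A(x) = x^4 - 16*x^3 + 96*x^2 - 256*x + 256
which factors as (x - 4)^4. The eigenvalues (with algebraic multiplicities) are λ = 4 with multiplicity 4.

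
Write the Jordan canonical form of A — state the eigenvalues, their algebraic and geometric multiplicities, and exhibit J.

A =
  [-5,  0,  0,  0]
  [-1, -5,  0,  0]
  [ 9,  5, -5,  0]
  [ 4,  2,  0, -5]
J_3(-5) ⊕ J_1(-5)

The characteristic polynomial is
  det(x·I − A) = x^4 + 20*x^3 + 150*x^2 + 500*x + 625 = (x + 5)^4

Eigenvalues and multiplicities (the geometric multiplicity of λ is n − rank(A − λI), which equals the number of Jordan blocks for λ):
  λ = -5: algebraic multiplicity = 4, geometric multiplicity = 2

Determining the block sizes for each eigenvalue:
  λ = -5: with am = 4 and gm = 2, the partition is not yet determined (e.g. several partitions of 4 into 2 parts exist). Let N = A − (-5)·I. Computing rank(N^1) = 2, rank(N^2) = 1, rank(N^3) = 0; the number of blocks of size ≥ j is rank(N^{j−1}) − rank(N^j), giving [2, 1, 1]. So we have 1 block(s) of size 3, 1 block(s) of size 1 → block sizes [3, 1]

Assembling the blocks gives a Jordan form
J =
  [-5,  1,  0,  0]
  [ 0, -5,  1,  0]
  [ 0,  0, -5,  0]
  [ 0,  0,  0, -5]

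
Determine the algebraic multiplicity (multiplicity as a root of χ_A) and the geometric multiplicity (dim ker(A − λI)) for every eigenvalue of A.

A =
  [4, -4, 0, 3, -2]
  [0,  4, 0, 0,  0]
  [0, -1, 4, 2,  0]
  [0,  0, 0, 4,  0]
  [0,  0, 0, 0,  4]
λ = 4: alg = 5, geom = 3

Step 1 — factor the characteristic polynomial to read off the algebraic multiplicities:
  χ_A(x) = (x - 4)^5

Step 2 — compute geometric multiplicities via the rank-nullity identity g(λ) = n − rank(A − λI):
  rank(A − (4)·I) = 2, so dim ker(A − (4)·I) = n − 2 = 3

Summary:
  λ = 4: algebraic multiplicity = 5, geometric multiplicity = 3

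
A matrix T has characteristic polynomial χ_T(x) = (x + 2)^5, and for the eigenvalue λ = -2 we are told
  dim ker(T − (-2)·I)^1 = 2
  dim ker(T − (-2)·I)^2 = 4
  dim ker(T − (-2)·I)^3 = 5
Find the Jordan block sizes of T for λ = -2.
Block sizes for λ = -2: [3, 2]

From the dimensions of kernels of powers, the number of Jordan blocks of size at least j is d_j − d_{j−1} where d_j = dim ker(N^j) (with d_0 = 0). Computing the differences gives [2, 2, 1].
The number of blocks of size exactly k is (#blocks of size ≥ k) − (#blocks of size ≥ k + 1), so the partition is: 1 block(s) of size 2, 1 block(s) of size 3.
In nonincreasing order the block sizes are [3, 2].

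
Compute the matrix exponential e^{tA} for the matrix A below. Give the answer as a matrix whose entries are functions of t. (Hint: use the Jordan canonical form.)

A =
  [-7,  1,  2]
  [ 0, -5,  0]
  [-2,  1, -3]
e^{tA} =
  [-2*t*exp(-5*t) + exp(-5*t), t*exp(-5*t), 2*t*exp(-5*t)]
  [0, exp(-5*t), 0]
  [-2*t*exp(-5*t), t*exp(-5*t), 2*t*exp(-5*t) + exp(-5*t)]

Strategy: write A = P · J · P⁻¹ where J is a Jordan canonical form, so e^{tA} = P · e^{tJ} · P⁻¹, and e^{tJ} can be computed block-by-block.

A has Jordan form
J =
  [-5,  1,  0]
  [ 0, -5,  0]
  [ 0,  0, -5]
(up to reordering of blocks).

Per-block formulas:
  For a 2×2 Jordan block J_2(-5): exp(t · J_2(-5)) = e^(-5t)·(I + t·N), where N is the 2×2 nilpotent shift.
  For a 1×1 block at λ = -5: exp(t · [-5]) = [e^(-5t)].

After assembling e^{tJ} and conjugating by P, we get:

e^{tA} =
  [-2*t*exp(-5*t) + exp(-5*t), t*exp(-5*t), 2*t*exp(-5*t)]
  [0, exp(-5*t), 0]
  [-2*t*exp(-5*t), t*exp(-5*t), 2*t*exp(-5*t) + exp(-5*t)]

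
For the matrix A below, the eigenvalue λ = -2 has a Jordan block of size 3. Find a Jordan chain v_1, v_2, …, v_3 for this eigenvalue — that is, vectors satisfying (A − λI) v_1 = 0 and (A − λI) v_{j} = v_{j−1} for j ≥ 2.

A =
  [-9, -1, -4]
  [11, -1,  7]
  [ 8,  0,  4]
A Jordan chain for λ = -2 of length 3:
v_1 = (6, -10, -8)ᵀ
v_2 = (-7, 11, 8)ᵀ
v_3 = (1, 0, 0)ᵀ

Let N = A − (-2)·I. We want v_3 with N^3 v_3 = 0 but N^2 v_3 ≠ 0; then v_{j-1} := N · v_j for j = 3, …, 2.

Pick v_3 = (1, 0, 0)ᵀ.
Then v_2 = N · v_3 = (-7, 11, 8)ᵀ.
Then v_1 = N · v_2 = (6, -10, -8)ᵀ.

Sanity check: (A − (-2)·I) v_1 = (0, 0, 0)ᵀ = 0. ✓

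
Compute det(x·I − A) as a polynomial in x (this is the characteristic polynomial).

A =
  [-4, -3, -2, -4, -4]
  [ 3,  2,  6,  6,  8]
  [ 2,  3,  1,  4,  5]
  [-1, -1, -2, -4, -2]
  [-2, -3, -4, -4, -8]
x^5 + 13*x^4 + 67*x^3 + 171*x^2 + 216*x + 108

Expanding det(x·I − A) (e.g. by cofactor expansion or by noting that A is similar to its Jordan form J, which has the same characteristic polynomial as A) gives
  χ_A(x) = x^5 + 13*x^4 + 67*x^3 + 171*x^2 + 216*x + 108
which factors as (x + 2)^2*(x + 3)^3. The eigenvalues (with algebraic multiplicities) are λ = -3 with multiplicity 3, λ = -2 with multiplicity 2.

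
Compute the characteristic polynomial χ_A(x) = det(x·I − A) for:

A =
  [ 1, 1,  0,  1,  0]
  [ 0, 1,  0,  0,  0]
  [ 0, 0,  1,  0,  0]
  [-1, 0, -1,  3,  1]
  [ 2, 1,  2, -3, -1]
x^5 - 5*x^4 + 10*x^3 - 10*x^2 + 5*x - 1

Expanding det(x·I − A) (e.g. by cofactor expansion or by noting that A is similar to its Jordan form J, which has the same characteristic polynomial as A) gives
  χ_A(x) = x^5 - 5*x^4 + 10*x^3 - 10*x^2 + 5*x - 1
which factors as (x - 1)^5. The eigenvalues (with algebraic multiplicities) are λ = 1 with multiplicity 5.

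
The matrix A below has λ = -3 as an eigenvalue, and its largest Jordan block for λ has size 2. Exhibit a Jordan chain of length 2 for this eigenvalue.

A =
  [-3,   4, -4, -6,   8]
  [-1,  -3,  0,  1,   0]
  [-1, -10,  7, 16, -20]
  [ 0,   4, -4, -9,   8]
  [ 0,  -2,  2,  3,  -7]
A Jordan chain for λ = -3 of length 2:
v_1 = (0, -1, -1, 0, 0)ᵀ
v_2 = (1, 0, 0, 0, 0)ᵀ

Let N = A − (-3)·I. We want v_2 with N^2 v_2 = 0 but N^1 v_2 ≠ 0; then v_{j-1} := N · v_j for j = 2, …, 2.

Pick v_2 = (1, 0, 0, 0, 0)ᵀ.
Then v_1 = N · v_2 = (0, -1, -1, 0, 0)ᵀ.

Sanity check: (A − (-3)·I) v_1 = (0, 0, 0, 0, 0)ᵀ = 0. ✓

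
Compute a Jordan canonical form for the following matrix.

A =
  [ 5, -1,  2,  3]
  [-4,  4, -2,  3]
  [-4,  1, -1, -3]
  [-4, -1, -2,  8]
J_1(1) ⊕ J_2(5) ⊕ J_1(5)

The characteristic polynomial is
  det(x·I − A) = x^4 - 16*x^3 + 90*x^2 - 200*x + 125 = (x - 5)^3*(x - 1)

Eigenvalues and multiplicities (the geometric multiplicity of λ is n − rank(A − λI), which equals the number of Jordan blocks for λ):
  λ = 1: algebraic multiplicity = 1, geometric multiplicity = 1
  λ = 5: algebraic multiplicity = 3, geometric multiplicity = 2

Determining the block sizes for each eigenvalue:
  λ = 1: one block (gm = 1), so the single block has size am = 1 → block sizes [1]
  λ = 5: 2 blocks summing to 3 forces exactly one block of size 2 and the rest size 1 → block sizes [2, 1]

Assembling the blocks gives a Jordan form
J =
  [1, 0, 0, 0]
  [0, 5, 1, 0]
  [0, 0, 5, 0]
  [0, 0, 0, 5]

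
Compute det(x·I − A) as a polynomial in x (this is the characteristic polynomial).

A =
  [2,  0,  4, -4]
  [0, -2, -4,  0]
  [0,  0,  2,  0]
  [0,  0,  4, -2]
x^4 - 8*x^2 + 16

Expanding det(x·I − A) (e.g. by cofactor expansion or by noting that A is similar to its Jordan form J, which has the same characteristic polynomial as A) gives
  χ_A(x) = x^4 - 8*x^2 + 16
which factors as (x - 2)^2*(x + 2)^2. The eigenvalues (with algebraic multiplicities) are λ = -2 with multiplicity 2, λ = 2 with multiplicity 2.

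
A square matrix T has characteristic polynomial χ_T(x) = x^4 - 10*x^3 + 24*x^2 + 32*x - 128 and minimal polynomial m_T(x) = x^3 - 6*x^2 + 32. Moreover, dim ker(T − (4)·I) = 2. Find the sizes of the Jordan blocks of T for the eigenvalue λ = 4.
Block sizes for λ = 4: [2, 1]

Step 1 — from the characteristic polynomial, algebraic multiplicity of λ = 4 is 3. From dim ker(T − (4)·I) = 2, there are exactly 2 Jordan blocks for λ = 4.
Step 2 — from the minimal polynomial, the factor (x − 4)^2 tells us the largest block for λ = 4 has size 2.
Step 3 — with total size 3, 2 blocks, and largest block 2, the block sizes (in nonincreasing order) are [2, 1].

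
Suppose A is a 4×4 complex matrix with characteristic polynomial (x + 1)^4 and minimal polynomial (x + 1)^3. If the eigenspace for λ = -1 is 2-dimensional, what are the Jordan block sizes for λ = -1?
Block sizes for λ = -1: [3, 1]

Step 1 — from the characteristic polynomial, algebraic multiplicity of λ = -1 is 4. From dim ker(A − (-1)·I) = 2, there are exactly 2 Jordan blocks for λ = -1.
Step 2 — from the minimal polynomial, the factor (x + 1)^3 tells us the largest block for λ = -1 has size 3.
Step 3 — with total size 4, 2 blocks, and largest block 3, the block sizes (in nonincreasing order) are [3, 1].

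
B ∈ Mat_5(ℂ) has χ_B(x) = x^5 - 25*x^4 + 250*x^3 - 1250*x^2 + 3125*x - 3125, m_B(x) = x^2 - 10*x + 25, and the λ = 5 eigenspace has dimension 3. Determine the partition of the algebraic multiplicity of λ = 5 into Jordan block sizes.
Block sizes for λ = 5: [2, 2, 1]

Step 1 — from the characteristic polynomial, algebraic multiplicity of λ = 5 is 5. From dim ker(B − (5)·I) = 3, there are exactly 3 Jordan blocks for λ = 5.
Step 2 — from the minimal polynomial, the factor (x − 5)^2 tells us the largest block for λ = 5 has size 2.
Step 3 — with total size 5, 3 blocks, and largest block 2, the block sizes (in nonincreasing order) are [2, 2, 1].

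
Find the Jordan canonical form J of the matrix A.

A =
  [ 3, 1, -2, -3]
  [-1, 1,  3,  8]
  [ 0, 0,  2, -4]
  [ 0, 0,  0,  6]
J_3(2) ⊕ J_1(6)

The characteristic polynomial is
  det(x·I − A) = x^4 - 12*x^3 + 48*x^2 - 80*x + 48 = (x - 6)*(x - 2)^3

Eigenvalues and multiplicities (the geometric multiplicity of λ is n − rank(A − λI), which equals the number of Jordan blocks for λ):
  λ = 2: algebraic multiplicity = 3, geometric multiplicity = 1
  λ = 6: algebraic multiplicity = 1, geometric multiplicity = 1

Determining the block sizes for each eigenvalue:
  λ = 2: one block (gm = 1), so the single block has size am = 3 → block sizes [3]
  λ = 6: one block (gm = 1), so the single block has size am = 1 → block sizes [1]

Assembling the blocks gives a Jordan form
J =
  [2, 1, 0, 0]
  [0, 2, 1, 0]
  [0, 0, 2, 0]
  [0, 0, 0, 6]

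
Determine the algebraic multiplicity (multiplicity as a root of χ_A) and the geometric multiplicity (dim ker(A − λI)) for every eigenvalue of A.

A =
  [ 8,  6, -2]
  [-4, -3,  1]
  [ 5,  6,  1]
λ = 0: alg = 1, geom = 1; λ = 3: alg = 2, geom = 1

Step 1 — factor the characteristic polynomial to read off the algebraic multiplicities:
  χ_A(x) = x*(x - 3)^2

Step 2 — compute geometric multiplicities via the rank-nullity identity g(λ) = n − rank(A − λI):
  rank(A − (0)·I) = 2, so dim ker(A − (0)·I) = n − 2 = 1
  rank(A − (3)·I) = 2, so dim ker(A − (3)·I) = n − 2 = 1

Summary:
  λ = 0: algebraic multiplicity = 1, geometric multiplicity = 1
  λ = 3: algebraic multiplicity = 2, geometric multiplicity = 1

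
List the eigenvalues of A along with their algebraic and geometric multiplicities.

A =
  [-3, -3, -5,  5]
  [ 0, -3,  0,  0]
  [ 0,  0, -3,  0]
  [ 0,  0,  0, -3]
λ = -3: alg = 4, geom = 3

Step 1 — factor the characteristic polynomial to read off the algebraic multiplicities:
  χ_A(x) = (x + 3)^4

Step 2 — compute geometric multiplicities via the rank-nullity identity g(λ) = n − rank(A − λI):
  rank(A − (-3)·I) = 1, so dim ker(A − (-3)·I) = n − 1 = 3

Summary:
  λ = -3: algebraic multiplicity = 4, geometric multiplicity = 3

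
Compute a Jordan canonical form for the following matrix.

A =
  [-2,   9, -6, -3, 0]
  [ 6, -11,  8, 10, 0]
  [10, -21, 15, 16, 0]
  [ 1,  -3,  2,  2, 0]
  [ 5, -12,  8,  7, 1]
J_2(1) ⊕ J_2(1) ⊕ J_1(1)

The characteristic polynomial is
  det(x·I − A) = x^5 - 5*x^4 + 10*x^3 - 10*x^2 + 5*x - 1 = (x - 1)^5

Eigenvalues and multiplicities (the geometric multiplicity of λ is n − rank(A − λI), which equals the number of Jordan blocks for λ):
  λ = 1: algebraic multiplicity = 5, geometric multiplicity = 3

Determining the block sizes for each eigenvalue:
  λ = 1: with am = 5 and gm = 3, the partition is not yet determined (e.g. several partitions of 5 into 3 parts exist). Let N = A − (1)·I. Computing rank(N^1) = 2, rank(N^2) = 0; the number of blocks of size ≥ j is rank(N^{j−1}) − rank(N^j), giving [3, 2]. So we have 2 block(s) of size 2, 1 block(s) of size 1 → block sizes [2, 2, 1]

Assembling the blocks gives a Jordan form
J =
  [1, 1, 0, 0, 0]
  [0, 1, 0, 0, 0]
  [0, 0, 1, 1, 0]
  [0, 0, 0, 1, 0]
  [0, 0, 0, 0, 1]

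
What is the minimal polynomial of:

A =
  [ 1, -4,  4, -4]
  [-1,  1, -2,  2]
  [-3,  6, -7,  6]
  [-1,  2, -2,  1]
x^2 + 2*x + 1

The characteristic polynomial is χ_A(x) = (x + 1)^4, so the eigenvalues are known. The minimal polynomial is
  m_A(x) = Π_λ (x − λ)^{k_λ}
where k_λ is the size of the *largest* Jordan block for λ (equivalently, the smallest k with (A − λI)^k v = 0 for every generalised eigenvector v of λ).

  λ = -1: largest Jordan block has size 2, contributing (x + 1)^2

So m_A(x) = (x + 1)^2 = x^2 + 2*x + 1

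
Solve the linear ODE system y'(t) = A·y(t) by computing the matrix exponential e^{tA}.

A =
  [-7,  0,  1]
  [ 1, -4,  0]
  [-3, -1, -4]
e^{tA} =
  [t^2*exp(-5*t)/2 - 2*t*exp(-5*t) + exp(-5*t), -t^2*exp(-5*t)/2, -t^2*exp(-5*t)/2 + t*exp(-5*t)]
  [-t^2*exp(-5*t)/2 + t*exp(-5*t), t^2*exp(-5*t)/2 + t*exp(-5*t) + exp(-5*t), t^2*exp(-5*t)/2]
  [t^2*exp(-5*t) - 3*t*exp(-5*t), -t^2*exp(-5*t) - t*exp(-5*t), -t^2*exp(-5*t) + t*exp(-5*t) + exp(-5*t)]

Strategy: write A = P · J · P⁻¹ where J is a Jordan canonical form, so e^{tA} = P · e^{tJ} · P⁻¹, and e^{tJ} can be computed block-by-block.

A has Jordan form
J =
  [-5,  1,  0]
  [ 0, -5,  1]
  [ 0,  0, -5]
(up to reordering of blocks).

Per-block formulas:
  For a 3×3 Jordan block J_3(-5): exp(t · J_3(-5)) = e^(-5t)·(I + t·N + (t^2/2)·N^2), where N is the 3×3 nilpotent shift.

After assembling e^{tJ} and conjugating by P, we get:

e^{tA} =
  [t^2*exp(-5*t)/2 - 2*t*exp(-5*t) + exp(-5*t), -t^2*exp(-5*t)/2, -t^2*exp(-5*t)/2 + t*exp(-5*t)]
  [-t^2*exp(-5*t)/2 + t*exp(-5*t), t^2*exp(-5*t)/2 + t*exp(-5*t) + exp(-5*t), t^2*exp(-5*t)/2]
  [t^2*exp(-5*t) - 3*t*exp(-5*t), -t^2*exp(-5*t) - t*exp(-5*t), -t^2*exp(-5*t) + t*exp(-5*t) + exp(-5*t)]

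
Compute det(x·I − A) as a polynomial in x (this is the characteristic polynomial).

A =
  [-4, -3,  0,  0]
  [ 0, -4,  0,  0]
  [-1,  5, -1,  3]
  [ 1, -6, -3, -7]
x^4 + 16*x^3 + 96*x^2 + 256*x + 256

Expanding det(x·I − A) (e.g. by cofactor expansion or by noting that A is similar to its Jordan form J, which has the same characteristic polynomial as A) gives
  χ_A(x) = x^4 + 16*x^3 + 96*x^2 + 256*x + 256
which factors as (x + 4)^4. The eigenvalues (with algebraic multiplicities) are λ = -4 with multiplicity 4.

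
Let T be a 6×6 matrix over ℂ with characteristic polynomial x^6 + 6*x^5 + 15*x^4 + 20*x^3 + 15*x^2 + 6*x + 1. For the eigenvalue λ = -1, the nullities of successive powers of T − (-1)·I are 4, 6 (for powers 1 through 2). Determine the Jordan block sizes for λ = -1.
Block sizes for λ = -1: [2, 2, 1, 1]

From the dimensions of kernels of powers, the number of Jordan blocks of size at least j is d_j − d_{j−1} where d_j = dim ker(N^j) (with d_0 = 0). Computing the differences gives [4, 2].
The number of blocks of size exactly k is (#blocks of size ≥ k) − (#blocks of size ≥ k + 1), so the partition is: 2 block(s) of size 1, 2 block(s) of size 2.
In nonincreasing order the block sizes are [2, 2, 1, 1].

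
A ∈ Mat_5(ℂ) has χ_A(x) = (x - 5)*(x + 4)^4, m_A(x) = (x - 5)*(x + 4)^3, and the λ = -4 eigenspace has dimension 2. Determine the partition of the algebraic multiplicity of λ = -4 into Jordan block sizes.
Block sizes for λ = -4: [3, 1]

Step 1 — from the characteristic polynomial, algebraic multiplicity of λ = -4 is 4. From dim ker(A − (-4)·I) = 2, there are exactly 2 Jordan blocks for λ = -4.
Step 2 — from the minimal polynomial, the factor (x + 4)^3 tells us the largest block for λ = -4 has size 3.
Step 3 — with total size 4, 2 blocks, and largest block 3, the block sizes (in nonincreasing order) are [3, 1].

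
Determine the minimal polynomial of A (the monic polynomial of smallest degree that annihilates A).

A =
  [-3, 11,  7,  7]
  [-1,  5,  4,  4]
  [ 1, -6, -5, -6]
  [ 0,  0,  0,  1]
x^4 + 2*x^3 - 2*x - 1

The characteristic polynomial is χ_A(x) = (x - 1)*(x + 1)^3, so the eigenvalues are known. The minimal polynomial is
  m_A(x) = Π_λ (x − λ)^{k_λ}
where k_λ is the size of the *largest* Jordan block for λ (equivalently, the smallest k with (A − λI)^k v = 0 for every generalised eigenvector v of λ).

  λ = -1: largest Jordan block has size 3, contributing (x + 1)^3
  λ = 1: largest Jordan block has size 1, contributing (x − 1)

So m_A(x) = (x - 1)*(x + 1)^3 = x^4 + 2*x^3 - 2*x - 1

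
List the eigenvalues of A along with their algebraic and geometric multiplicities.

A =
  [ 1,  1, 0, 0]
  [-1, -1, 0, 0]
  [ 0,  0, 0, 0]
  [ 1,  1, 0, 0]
λ = 0: alg = 4, geom = 3

Step 1 — factor the characteristic polynomial to read off the algebraic multiplicities:
  χ_A(x) = x^4

Step 2 — compute geometric multiplicities via the rank-nullity identity g(λ) = n − rank(A − λI):
  rank(A − (0)·I) = 1, so dim ker(A − (0)·I) = n − 1 = 3

Summary:
  λ = 0: algebraic multiplicity = 4, geometric multiplicity = 3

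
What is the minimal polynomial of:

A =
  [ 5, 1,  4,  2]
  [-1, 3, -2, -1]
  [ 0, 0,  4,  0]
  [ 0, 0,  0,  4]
x^3 - 12*x^2 + 48*x - 64

The characteristic polynomial is χ_A(x) = (x - 4)^4, so the eigenvalues are known. The minimal polynomial is
  m_A(x) = Π_λ (x − λ)^{k_λ}
where k_λ is the size of the *largest* Jordan block for λ (equivalently, the smallest k with (A − λI)^k v = 0 for every generalised eigenvector v of λ).

  λ = 4: largest Jordan block has size 3, contributing (x − 4)^3

So m_A(x) = (x - 4)^3 = x^3 - 12*x^2 + 48*x - 64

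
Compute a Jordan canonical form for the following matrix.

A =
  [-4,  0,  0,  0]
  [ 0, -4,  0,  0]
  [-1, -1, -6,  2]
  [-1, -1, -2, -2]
J_2(-4) ⊕ J_1(-4) ⊕ J_1(-4)

The characteristic polynomial is
  det(x·I − A) = x^4 + 16*x^3 + 96*x^2 + 256*x + 256 = (x + 4)^4

Eigenvalues and multiplicities (the geometric multiplicity of λ is n − rank(A − λI), which equals the number of Jordan blocks for λ):
  λ = -4: algebraic multiplicity = 4, geometric multiplicity = 3

Determining the block sizes for each eigenvalue:
  λ = -4: 3 blocks summing to 4 forces exactly one block of size 2 and the rest size 1 → block sizes [2, 1, 1]

Assembling the blocks gives a Jordan form
J =
  [-4,  1,  0,  0]
  [ 0, -4,  0,  0]
  [ 0,  0, -4,  0]
  [ 0,  0,  0, -4]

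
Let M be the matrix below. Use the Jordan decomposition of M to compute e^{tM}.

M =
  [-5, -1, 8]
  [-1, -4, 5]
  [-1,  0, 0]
e^{tM} =
  [-3*t^2*exp(-3*t)/2 - 2*t*exp(-3*t) + exp(-3*t), 3*t^2*exp(-3*t)/2 - t*exp(-3*t), 3*t^2*exp(-3*t)/2 + 8*t*exp(-3*t)]
  [-t^2*exp(-3*t) - t*exp(-3*t), t^2*exp(-3*t) - t*exp(-3*t) + exp(-3*t), t^2*exp(-3*t) + 5*t*exp(-3*t)]
  [-t^2*exp(-3*t)/2 - t*exp(-3*t), t^2*exp(-3*t)/2, t^2*exp(-3*t)/2 + 3*t*exp(-3*t) + exp(-3*t)]

Strategy: write M = P · J · P⁻¹ where J is a Jordan canonical form, so e^{tM} = P · e^{tJ} · P⁻¹, and e^{tJ} can be computed block-by-block.

M has Jordan form
J =
  [-3,  1,  0]
  [ 0, -3,  1]
  [ 0,  0, -3]
(up to reordering of blocks).

Per-block formulas:
  For a 3×3 Jordan block J_3(-3): exp(t · J_3(-3)) = e^(-3t)·(I + t·N + (t^2/2)·N^2), where N is the 3×3 nilpotent shift.

After assembling e^{tJ} and conjugating by P, we get:

e^{tM} =
  [-3*t^2*exp(-3*t)/2 - 2*t*exp(-3*t) + exp(-3*t), 3*t^2*exp(-3*t)/2 - t*exp(-3*t), 3*t^2*exp(-3*t)/2 + 8*t*exp(-3*t)]
  [-t^2*exp(-3*t) - t*exp(-3*t), t^2*exp(-3*t) - t*exp(-3*t) + exp(-3*t), t^2*exp(-3*t) + 5*t*exp(-3*t)]
  [-t^2*exp(-3*t)/2 - t*exp(-3*t), t^2*exp(-3*t)/2, t^2*exp(-3*t)/2 + 3*t*exp(-3*t) + exp(-3*t)]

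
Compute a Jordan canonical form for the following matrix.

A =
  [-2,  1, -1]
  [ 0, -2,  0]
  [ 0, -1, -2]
J_3(-2)

The characteristic polynomial is
  det(x·I − A) = x^3 + 6*x^2 + 12*x + 8 = (x + 2)^3

Eigenvalues and multiplicities (the geometric multiplicity of λ is n − rank(A − λI), which equals the number of Jordan blocks for λ):
  λ = -2: algebraic multiplicity = 3, geometric multiplicity = 1

Determining the block sizes for each eigenvalue:
  λ = -2: one block (gm = 1), so the single block has size am = 3 → block sizes [3]

Assembling the blocks gives a Jordan form
J =
  [-2,  1,  0]
  [ 0, -2,  1]
  [ 0,  0, -2]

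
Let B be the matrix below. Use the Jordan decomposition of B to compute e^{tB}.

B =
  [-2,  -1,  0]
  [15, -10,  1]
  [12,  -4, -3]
e^{tB} =
  [-3*t^2*exp(-5*t) + 3*t*exp(-5*t) + exp(-5*t), t^2*exp(-5*t) - t*exp(-5*t), -t^2*exp(-5*t)/2]
  [-9*t^2*exp(-5*t) + 15*t*exp(-5*t), 3*t^2*exp(-5*t) - 5*t*exp(-5*t) + exp(-5*t), -3*t^2*exp(-5*t)/2 + t*exp(-5*t)]
  [12*t*exp(-5*t), -4*t*exp(-5*t), 2*t*exp(-5*t) + exp(-5*t)]

Strategy: write B = P · J · P⁻¹ where J is a Jordan canonical form, so e^{tB} = P · e^{tJ} · P⁻¹, and e^{tJ} can be computed block-by-block.

B has Jordan form
J =
  [-5,  1,  0]
  [ 0, -5,  1]
  [ 0,  0, -5]
(up to reordering of blocks).

Per-block formulas:
  For a 3×3 Jordan block J_3(-5): exp(t · J_3(-5)) = e^(-5t)·(I + t·N + (t^2/2)·N^2), where N is the 3×3 nilpotent shift.

After assembling e^{tJ} and conjugating by P, we get:

e^{tB} =
  [-3*t^2*exp(-5*t) + 3*t*exp(-5*t) + exp(-5*t), t^2*exp(-5*t) - t*exp(-5*t), -t^2*exp(-5*t)/2]
  [-9*t^2*exp(-5*t) + 15*t*exp(-5*t), 3*t^2*exp(-5*t) - 5*t*exp(-5*t) + exp(-5*t), -3*t^2*exp(-5*t)/2 + t*exp(-5*t)]
  [12*t*exp(-5*t), -4*t*exp(-5*t), 2*t*exp(-5*t) + exp(-5*t)]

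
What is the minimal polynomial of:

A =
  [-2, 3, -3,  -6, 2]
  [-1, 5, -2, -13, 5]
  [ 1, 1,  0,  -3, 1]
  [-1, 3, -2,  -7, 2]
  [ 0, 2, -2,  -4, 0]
x^5 + 4*x^4 + 4*x^3

The characteristic polynomial is χ_A(x) = x^3*(x + 2)^2, so the eigenvalues are known. The minimal polynomial is
  m_A(x) = Π_λ (x − λ)^{k_λ}
where k_λ is the size of the *largest* Jordan block for λ (equivalently, the smallest k with (A − λI)^k v = 0 for every generalised eigenvector v of λ).

  λ = -2: largest Jordan block has size 2, contributing (x + 2)^2
  λ = 0: largest Jordan block has size 3, contributing (x − 0)^3

So m_A(x) = x^3*(x + 2)^2 = x^5 + 4*x^4 + 4*x^3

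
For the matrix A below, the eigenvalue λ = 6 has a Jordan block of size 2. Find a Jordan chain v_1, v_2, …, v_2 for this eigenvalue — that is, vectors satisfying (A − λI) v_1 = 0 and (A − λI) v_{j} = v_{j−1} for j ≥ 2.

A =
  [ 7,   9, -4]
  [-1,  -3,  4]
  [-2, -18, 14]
A Jordan chain for λ = 6 of length 2:
v_1 = (1, -1, -2)ᵀ
v_2 = (1, 0, 0)ᵀ

Let N = A − (6)·I. We want v_2 with N^2 v_2 = 0 but N^1 v_2 ≠ 0; then v_{j-1} := N · v_j for j = 2, …, 2.

Pick v_2 = (1, 0, 0)ᵀ.
Then v_1 = N · v_2 = (1, -1, -2)ᵀ.

Sanity check: (A − (6)·I) v_1 = (0, 0, 0)ᵀ = 0. ✓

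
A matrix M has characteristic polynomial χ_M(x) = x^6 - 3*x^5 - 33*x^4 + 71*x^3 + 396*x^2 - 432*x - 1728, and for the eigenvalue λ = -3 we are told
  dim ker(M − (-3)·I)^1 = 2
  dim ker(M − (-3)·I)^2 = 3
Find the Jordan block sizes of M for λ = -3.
Block sizes for λ = -3: [2, 1]

From the dimensions of kernels of powers, the number of Jordan blocks of size at least j is d_j − d_{j−1} where d_j = dim ker(N^j) (with d_0 = 0). Computing the differences gives [2, 1].
The number of blocks of size exactly k is (#blocks of size ≥ k) − (#blocks of size ≥ k + 1), so the partition is: 1 block(s) of size 1, 1 block(s) of size 2.
In nonincreasing order the block sizes are [2, 1].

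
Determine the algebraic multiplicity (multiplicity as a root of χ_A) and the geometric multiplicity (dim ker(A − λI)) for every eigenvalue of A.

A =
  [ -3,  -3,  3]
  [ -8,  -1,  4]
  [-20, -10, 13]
λ = 3: alg = 3, geom = 2

Step 1 — factor the characteristic polynomial to read off the algebraic multiplicities:
  χ_A(x) = (x - 3)^3

Step 2 — compute geometric multiplicities via the rank-nullity identity g(λ) = n − rank(A − λI):
  rank(A − (3)·I) = 1, so dim ker(A − (3)·I) = n − 1 = 2

Summary:
  λ = 3: algebraic multiplicity = 3, geometric multiplicity = 2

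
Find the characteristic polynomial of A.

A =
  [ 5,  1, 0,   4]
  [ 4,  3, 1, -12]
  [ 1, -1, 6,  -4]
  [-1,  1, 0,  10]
x^4 - 24*x^3 + 216*x^2 - 864*x + 1296

Expanding det(x·I − A) (e.g. by cofactor expansion or by noting that A is similar to its Jordan form J, which has the same characteristic polynomial as A) gives
  χ_A(x) = x^4 - 24*x^3 + 216*x^2 - 864*x + 1296
which factors as (x - 6)^4. The eigenvalues (with algebraic multiplicities) are λ = 6 with multiplicity 4.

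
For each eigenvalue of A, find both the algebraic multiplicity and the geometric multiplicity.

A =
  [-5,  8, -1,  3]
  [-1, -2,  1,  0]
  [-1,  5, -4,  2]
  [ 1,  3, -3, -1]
λ = -3: alg = 4, geom = 2

Step 1 — factor the characteristic polynomial to read off the algebraic multiplicities:
  χ_A(x) = (x + 3)^4

Step 2 — compute geometric multiplicities via the rank-nullity identity g(λ) = n − rank(A − λI):
  rank(A − (-3)·I) = 2, so dim ker(A − (-3)·I) = n − 2 = 2

Summary:
  λ = -3: algebraic multiplicity = 4, geometric multiplicity = 2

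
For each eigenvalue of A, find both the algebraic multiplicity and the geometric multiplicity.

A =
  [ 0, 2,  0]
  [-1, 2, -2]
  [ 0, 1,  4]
λ = 2: alg = 3, geom = 1

Step 1 — factor the characteristic polynomial to read off the algebraic multiplicities:
  χ_A(x) = (x - 2)^3

Step 2 — compute geometric multiplicities via the rank-nullity identity g(λ) = n − rank(A − λI):
  rank(A − (2)·I) = 2, so dim ker(A − (2)·I) = n − 2 = 1

Summary:
  λ = 2: algebraic multiplicity = 3, geometric multiplicity = 1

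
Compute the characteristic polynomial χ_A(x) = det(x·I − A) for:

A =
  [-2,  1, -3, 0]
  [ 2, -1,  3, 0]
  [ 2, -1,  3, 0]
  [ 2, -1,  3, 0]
x^4

Expanding det(x·I − A) (e.g. by cofactor expansion or by noting that A is similar to its Jordan form J, which has the same characteristic polynomial as A) gives
  χ_A(x) = x^4
which factors as x^4. The eigenvalues (with algebraic multiplicities) are λ = 0 with multiplicity 4.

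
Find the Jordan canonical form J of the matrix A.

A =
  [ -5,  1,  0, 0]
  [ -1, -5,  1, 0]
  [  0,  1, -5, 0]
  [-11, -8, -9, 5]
J_3(-5) ⊕ J_1(5)

The characteristic polynomial is
  det(x·I − A) = x^4 + 10*x^3 - 250*x - 625 = (x - 5)*(x + 5)^3

Eigenvalues and multiplicities (the geometric multiplicity of λ is n − rank(A − λI), which equals the number of Jordan blocks for λ):
  λ = -5: algebraic multiplicity = 3, geometric multiplicity = 1
  λ = 5: algebraic multiplicity = 1, geometric multiplicity = 1

Determining the block sizes for each eigenvalue:
  λ = -5: one block (gm = 1), so the single block has size am = 3 → block sizes [3]
  λ = 5: one block (gm = 1), so the single block has size am = 1 → block sizes [1]

Assembling the blocks gives a Jordan form
J =
  [-5,  1,  0, 0]
  [ 0, -5,  1, 0]
  [ 0,  0, -5, 0]
  [ 0,  0,  0, 5]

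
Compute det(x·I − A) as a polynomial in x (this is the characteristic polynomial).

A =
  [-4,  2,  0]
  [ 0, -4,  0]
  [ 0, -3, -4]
x^3 + 12*x^2 + 48*x + 64

Expanding det(x·I − A) (e.g. by cofactor expansion or by noting that A is similar to its Jordan form J, which has the same characteristic polynomial as A) gives
  χ_A(x) = x^3 + 12*x^2 + 48*x + 64
which factors as (x + 4)^3. The eigenvalues (with algebraic multiplicities) are λ = -4 with multiplicity 3.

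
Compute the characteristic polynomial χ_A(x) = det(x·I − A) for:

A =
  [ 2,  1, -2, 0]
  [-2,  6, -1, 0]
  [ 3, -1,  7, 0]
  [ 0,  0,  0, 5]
x^4 - 20*x^3 + 150*x^2 - 500*x + 625

Expanding det(x·I − A) (e.g. by cofactor expansion or by noting that A is similar to its Jordan form J, which has the same characteristic polynomial as A) gives
  χ_A(x) = x^4 - 20*x^3 + 150*x^2 - 500*x + 625
which factors as (x - 5)^4. The eigenvalues (with algebraic multiplicities) are λ = 5 with multiplicity 4.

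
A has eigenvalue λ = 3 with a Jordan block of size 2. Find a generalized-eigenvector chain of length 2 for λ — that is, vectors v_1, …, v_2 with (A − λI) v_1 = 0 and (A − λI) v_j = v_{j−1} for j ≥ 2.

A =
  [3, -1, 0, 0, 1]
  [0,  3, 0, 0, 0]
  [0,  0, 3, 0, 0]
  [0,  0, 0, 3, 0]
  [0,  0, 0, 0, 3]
A Jordan chain for λ = 3 of length 2:
v_1 = (-1, 0, 0, 0, 0)ᵀ
v_2 = (0, 1, 0, 0, 0)ᵀ

Let N = A − (3)·I. We want v_2 with N^2 v_2 = 0 but N^1 v_2 ≠ 0; then v_{j-1} := N · v_j for j = 2, …, 2.

Pick v_2 = (0, 1, 0, 0, 0)ᵀ.
Then v_1 = N · v_2 = (-1, 0, 0, 0, 0)ᵀ.

Sanity check: (A − (3)·I) v_1 = (0, 0, 0, 0, 0)ᵀ = 0. ✓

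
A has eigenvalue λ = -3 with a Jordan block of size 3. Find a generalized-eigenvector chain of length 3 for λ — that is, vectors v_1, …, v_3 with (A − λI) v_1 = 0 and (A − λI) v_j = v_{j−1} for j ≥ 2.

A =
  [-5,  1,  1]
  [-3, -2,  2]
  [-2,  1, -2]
A Jordan chain for λ = -3 of length 3:
v_1 = (-1, -1, -1)ᵀ
v_2 = (-2, -3, -2)ᵀ
v_3 = (1, 0, 0)ᵀ

Let N = A − (-3)·I. We want v_3 with N^3 v_3 = 0 but N^2 v_3 ≠ 0; then v_{j-1} := N · v_j for j = 3, …, 2.

Pick v_3 = (1, 0, 0)ᵀ.
Then v_2 = N · v_3 = (-2, -3, -2)ᵀ.
Then v_1 = N · v_2 = (-1, -1, -1)ᵀ.

Sanity check: (A − (-3)·I) v_1 = (0, 0, 0)ᵀ = 0. ✓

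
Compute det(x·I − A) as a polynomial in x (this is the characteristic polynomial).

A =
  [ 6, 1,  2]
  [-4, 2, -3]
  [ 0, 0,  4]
x^3 - 12*x^2 + 48*x - 64

Expanding det(x·I − A) (e.g. by cofactor expansion or by noting that A is similar to its Jordan form J, which has the same characteristic polynomial as A) gives
  χ_A(x) = x^3 - 12*x^2 + 48*x - 64
which factors as (x - 4)^3. The eigenvalues (with algebraic multiplicities) are λ = 4 with multiplicity 3.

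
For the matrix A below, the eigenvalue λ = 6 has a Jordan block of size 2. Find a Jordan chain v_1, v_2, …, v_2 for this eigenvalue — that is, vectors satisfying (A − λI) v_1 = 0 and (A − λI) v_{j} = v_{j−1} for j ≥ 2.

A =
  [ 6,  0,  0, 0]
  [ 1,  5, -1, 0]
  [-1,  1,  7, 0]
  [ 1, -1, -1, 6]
A Jordan chain for λ = 6 of length 2:
v_1 = (0, 1, -1, 1)ᵀ
v_2 = (1, 0, 0, 0)ᵀ

Let N = A − (6)·I. We want v_2 with N^2 v_2 = 0 but N^1 v_2 ≠ 0; then v_{j-1} := N · v_j for j = 2, …, 2.

Pick v_2 = (1, 0, 0, 0)ᵀ.
Then v_1 = N · v_2 = (0, 1, -1, 1)ᵀ.

Sanity check: (A − (6)·I) v_1 = (0, 0, 0, 0)ᵀ = 0. ✓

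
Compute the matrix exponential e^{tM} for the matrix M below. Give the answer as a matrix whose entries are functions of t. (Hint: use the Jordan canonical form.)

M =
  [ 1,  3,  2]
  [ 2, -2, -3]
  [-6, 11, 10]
e^{tM} =
  [-t^2*exp(3*t) - 2*t*exp(3*t) + exp(3*t), t^2*exp(3*t)/2 + 3*t*exp(3*t), t^2*exp(3*t)/2 + 2*t*exp(3*t)]
  [2*t^2*exp(3*t) + 2*t*exp(3*t), -t^2*exp(3*t) - 5*t*exp(3*t) + exp(3*t), -t^2*exp(3*t) - 3*t*exp(3*t)]
  [-4*t^2*exp(3*t) - 6*t*exp(3*t), 2*t^2*exp(3*t) + 11*t*exp(3*t), 2*t^2*exp(3*t) + 7*t*exp(3*t) + exp(3*t)]

Strategy: write M = P · J · P⁻¹ where J is a Jordan canonical form, so e^{tM} = P · e^{tJ} · P⁻¹, and e^{tJ} can be computed block-by-block.

M has Jordan form
J =
  [3, 1, 0]
  [0, 3, 1]
  [0, 0, 3]
(up to reordering of blocks).

Per-block formulas:
  For a 3×3 Jordan block J_3(3): exp(t · J_3(3)) = e^(3t)·(I + t·N + (t^2/2)·N^2), where N is the 3×3 nilpotent shift.

After assembling e^{tJ} and conjugating by P, we get:

e^{tM} =
  [-t^2*exp(3*t) - 2*t*exp(3*t) + exp(3*t), t^2*exp(3*t)/2 + 3*t*exp(3*t), t^2*exp(3*t)/2 + 2*t*exp(3*t)]
  [2*t^2*exp(3*t) + 2*t*exp(3*t), -t^2*exp(3*t) - 5*t*exp(3*t) + exp(3*t), -t^2*exp(3*t) - 3*t*exp(3*t)]
  [-4*t^2*exp(3*t) - 6*t*exp(3*t), 2*t^2*exp(3*t) + 11*t*exp(3*t), 2*t^2*exp(3*t) + 7*t*exp(3*t) + exp(3*t)]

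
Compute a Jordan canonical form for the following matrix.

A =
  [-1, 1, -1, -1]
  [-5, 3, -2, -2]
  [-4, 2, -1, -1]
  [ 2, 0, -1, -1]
J_3(0) ⊕ J_1(0)

The characteristic polynomial is
  det(x·I − A) = x^4

Eigenvalues and multiplicities (the geometric multiplicity of λ is n − rank(A − λI), which equals the number of Jordan blocks for λ):
  λ = 0: algebraic multiplicity = 4, geometric multiplicity = 2

Determining the block sizes for each eigenvalue:
  λ = 0: with am = 4 and gm = 2, the partition is not yet determined (e.g. several partitions of 4 into 2 parts exist). Let N = A − (0)·I. Computing rank(N^1) = 2, rank(N^2) = 1, rank(N^3) = 0; the number of blocks of size ≥ j is rank(N^{j−1}) − rank(N^j), giving [2, 1, 1]. So we have 1 block(s) of size 3, 1 block(s) of size 1 → block sizes [3, 1]

Assembling the blocks gives a Jordan form
J =
  [0, 1, 0, 0]
  [0, 0, 1, 0]
  [0, 0, 0, 0]
  [0, 0, 0, 0]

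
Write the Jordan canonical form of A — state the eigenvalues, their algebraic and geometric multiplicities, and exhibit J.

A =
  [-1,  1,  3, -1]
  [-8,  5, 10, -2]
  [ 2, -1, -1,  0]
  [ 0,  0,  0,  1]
J_3(1) ⊕ J_1(1)

The characteristic polynomial is
  det(x·I − A) = x^4 - 4*x^3 + 6*x^2 - 4*x + 1 = (x - 1)^4

Eigenvalues and multiplicities (the geometric multiplicity of λ is n − rank(A − λI), which equals the number of Jordan blocks for λ):
  λ = 1: algebraic multiplicity = 4, geometric multiplicity = 2

Determining the block sizes for each eigenvalue:
  λ = 1: with am = 4 and gm = 2, the partition is not yet determined (e.g. several partitions of 4 into 2 parts exist). Let N = A − (1)·I. Computing rank(N^1) = 2, rank(N^2) = 1, rank(N^3) = 0; the number of blocks of size ≥ j is rank(N^{j−1}) − rank(N^j), giving [2, 1, 1]. So we have 1 block(s) of size 3, 1 block(s) of size 1 → block sizes [3, 1]

Assembling the blocks gives a Jordan form
J =
  [1, 1, 0, 0]
  [0, 1, 1, 0]
  [0, 0, 1, 0]
  [0, 0, 0, 1]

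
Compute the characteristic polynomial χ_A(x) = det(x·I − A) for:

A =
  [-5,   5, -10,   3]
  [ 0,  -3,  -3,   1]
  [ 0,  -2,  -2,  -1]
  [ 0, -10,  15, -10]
x^4 + 20*x^3 + 150*x^2 + 500*x + 625

Expanding det(x·I − A) (e.g. by cofactor expansion or by noting that A is similar to its Jordan form J, which has the same characteristic polynomial as A) gives
  χ_A(x) = x^4 + 20*x^3 + 150*x^2 + 500*x + 625
which factors as (x + 5)^4. The eigenvalues (with algebraic multiplicities) are λ = -5 with multiplicity 4.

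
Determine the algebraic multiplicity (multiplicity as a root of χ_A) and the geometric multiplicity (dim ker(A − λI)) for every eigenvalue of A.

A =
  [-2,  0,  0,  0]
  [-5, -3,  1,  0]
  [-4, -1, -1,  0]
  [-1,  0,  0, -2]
λ = -2: alg = 4, geom = 2

Step 1 — factor the characteristic polynomial to read off the algebraic multiplicities:
  χ_A(x) = (x + 2)^4

Step 2 — compute geometric multiplicities via the rank-nullity identity g(λ) = n − rank(A − λI):
  rank(A − (-2)·I) = 2, so dim ker(A − (-2)·I) = n − 2 = 2

Summary:
  λ = -2: algebraic multiplicity = 4, geometric multiplicity = 2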